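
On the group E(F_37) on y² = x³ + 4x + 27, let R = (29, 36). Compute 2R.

(0, 8)

tangent at (29, 36): λ = (3·29² + 4)/(2·36) ≡ 11/35. 35⁻¹ ≡ 18 (mod 37) since 35·18 = 630 ≡ 1, so λ ≡ 11·18 ≡ 13.
  x = λ² - 29 - 29 = 169 - 58 ≡ 0; y = λ·(29 - 0) - 36 ≡ 8. → (0, 8)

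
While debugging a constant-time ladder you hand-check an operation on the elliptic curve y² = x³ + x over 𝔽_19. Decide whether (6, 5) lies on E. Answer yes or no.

y² = 5² ≡ 6; x³ + 1x + 0 = 222 ≡ 13 (mod 19). 6 ≠ 13.

no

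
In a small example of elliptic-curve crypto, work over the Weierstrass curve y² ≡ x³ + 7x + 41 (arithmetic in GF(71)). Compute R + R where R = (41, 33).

tangent at (41, 33): λ = (3·41² + 7)/(2·33) ≡ 9/66. 66⁻¹ ≡ 14 (mod 71), so λ ≡ 9·14 ≡ 55.
  x = λ² - 41 - 41 = 3025 - 82 ≡ 32; y = λ·(41 - 32) - 33 ≡ 36. → (32, 36)

(32, 36)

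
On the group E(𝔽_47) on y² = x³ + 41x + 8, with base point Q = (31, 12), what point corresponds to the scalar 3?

Repeated addition: build up to 3Q.
2Q: tangent at (31, 12): λ = (3·31² + 41)/(2·12) ≡ 10/24. 24⁻¹ ≡ 2 (mod 47), so λ ≡ 10·2 ≡ 20.
  x = λ² - 31 - 31 = 400 - 62 ≡ 9; y = λ·(31 - 9) - 12 ≡ 5. → (9, 5)
3Q: (9, 5) + (31, 12). λ = (12 - 5)/(31 - 9) ≡ 7/22 mod 47. 22⁻¹ ≡ 15 (mod 47) since 22·15 = 330 ≡ 1, so λ ≡ 11.
  x = λ² - 9 - 31 = 121 - 40 ≡ 34; y = λ·(9 - 34) - 5 ≡ 2. → (34, 2)

(34, 2)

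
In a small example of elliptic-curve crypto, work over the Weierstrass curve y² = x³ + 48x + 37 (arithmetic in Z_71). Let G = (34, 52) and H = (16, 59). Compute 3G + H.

(27, 0)

First 3G:
Repeated addition: build up to 3G.
2G: tangent at (34, 52): λ = (3·34² + 48)/(2·52) ≡ 37/33. 33⁻¹ ≡ 28 (mod 71), so λ ≡ 37·28 ≡ 42.
  x = λ² - 34 - 34 = 1764 - 68 ≡ 63; y = λ·(34 - 63) - 52 ≡ 8. → (63, 8)
3G: (63, 8) + (34, 52). λ = (52 - 8)/(34 - 63) ≡ 44/42 mod 71. 42⁻¹ ≡ 22 (mod 71), so λ ≡ 45.
  x = λ² - 63 - 34 = 2025 - 97 ≡ 11; y = λ·(63 - 11) - 8 ≡ 60. → (11, 60)
3G = (11, 60).
Finally 3G + H:
(11, 60) + (16, 59). λ = (59 - 60)/(16 - 11) ≡ 70/5 mod 71. 5⁻¹ ≡ 57 (mod 71) since 5·57 = 285 ≡ 1, so λ ≡ 14.
  x = λ² - 11 - 16 = 196 - 27 ≡ 27; y = λ·(11 - 27) - 60 ≡ 0. → (27, 0)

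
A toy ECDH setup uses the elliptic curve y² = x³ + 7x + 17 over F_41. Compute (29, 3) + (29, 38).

The two points share x = 29 and their y-coordinates satisfy 3 + 38 ≡ 0 (mod 41), so they are inverses. Their sum is the point at infinity.

O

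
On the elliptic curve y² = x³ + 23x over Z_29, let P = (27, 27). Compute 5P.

(8, 0)

Repeated addition: build up to 5P.
2P: tangent at (27, 27): λ = (3·27² + 23)/(2·27) ≡ 6/25. 25⁻¹ ≡ 7 (mod 29) since 25·7 = 175 ≡ 1, so λ ≡ 6·7 ≡ 13.
  x = λ² - 27 - 27 = 169 - 54 ≡ 28; y = λ·(27 - 28) - 27 ≡ 18. → (28, 18)
3P: (28, 18) + (27, 27). λ = (27 - 18)/(27 - 28) ≡ 9/28 mod 29. 28⁻¹ ≡ 28 (mod 29), so λ ≡ 20.
  x = λ² - 28 - 27 = 400 - 55 ≡ 26; y = λ·(28 - 26) - 18 ≡ 22. → (26, 22)
4P: (26, 22) + (27, 27). λ = (27 - 22)/(27 - 26) ≡ 5/1 mod 29. 1⁻¹ ≡ 1 (mod 29), so λ ≡ 5.
  x = λ² - 26 - 27 = 25 - 53 ≡ 1; y = λ·(26 - 1) - 22 ≡ 16. → (1, 16)
5P: (1, 16) + (27, 27). λ = (27 - 16)/(27 - 1) ≡ 11/26 mod 29. 26⁻¹ ≡ 19 (mod 29) since 26·19 = 494 ≡ 1, so λ ≡ 6.
  x = λ² - 1 - 27 = 36 - 28 ≡ 8; y = λ·(1 - 8) - 16 ≡ 0. → (8, 0)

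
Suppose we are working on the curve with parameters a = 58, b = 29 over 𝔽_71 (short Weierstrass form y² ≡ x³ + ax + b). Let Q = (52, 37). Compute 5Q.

Repeated addition: build up to 5Q.
2Q: tangent at (52, 37): λ = (3·52² + 58)/(2·37) ≡ 5/3. 3⁻¹ ≡ 24 (mod 71) since 3·24 = 72 ≡ 1, so λ ≡ 5·24 ≡ 49.
  x = λ² - 52 - 52 = 2401 - 104 ≡ 25; y = λ·(52 - 25) - 37 ≡ 8. → (25, 8)
3Q: (25, 8) + (52, 37). λ = (37 - 8)/(52 - 25) ≡ 29/27 mod 71. 27⁻¹ ≡ 50 (mod 71) since 27·50 = 1350 ≡ 1, so λ ≡ 30.
  x = λ² - 25 - 52 = 900 - 77 ≡ 42; y = λ·(25 - 42) - 8 ≡ 50. → (42, 50)
4Q: (42, 50) + (52, 37). λ = (37 - 50)/(52 - 42) ≡ 58/10 mod 71. 10⁻¹ ≡ 64 (mod 71) since 10·64 = 640 ≡ 1, so λ ≡ 20.
  x = λ² - 42 - 52 = 400 - 94 ≡ 22; y = λ·(42 - 22) - 50 ≡ 66. → (22, 66)
5Q: (22, 66) + (52, 37). λ = (37 - 66)/(52 - 22) ≡ 42/30 mod 71. 30⁻¹ ≡ 45 (mod 71), so λ ≡ 44.
  x = λ² - 22 - 52 = 1936 - 74 ≡ 16; y = λ·(22 - 16) - 66 ≡ 56. → (16, 56)

(16, 56)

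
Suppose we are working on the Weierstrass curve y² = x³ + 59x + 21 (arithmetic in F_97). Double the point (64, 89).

(63, 79)

tangent at (64, 89): λ = (3·64² + 59)/(2·89) ≡ 28/81. 81⁻¹ ≡ 6 (mod 97) since 81·6 = 486 ≡ 1, so λ ≡ 28·6 ≡ 71.
  x = λ² - 64 - 64 = 5041 - 128 ≡ 63; y = λ·(64 - 63) - 89 ≡ 79. → (63, 79)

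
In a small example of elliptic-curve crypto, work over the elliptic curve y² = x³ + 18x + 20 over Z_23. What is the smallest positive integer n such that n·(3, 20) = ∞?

11

2P: tangent at (3, 20): λ = (3·3² + 18)/(2·20) ≡ 22/17. 17⁻¹ ≡ 19 (mod 23) since 17·19 = 323 ≡ 1, so λ ≡ 22·19 ≡ 4.
  x = λ² - 3 - 3 = 16 - 6 ≡ 10; y = λ·(3 - 10) - 20 ≡ 21. → (10, 21)
3P: (10, 21) + (3, 20). λ = (20 - 21)/(3 - 10) ≡ 22/16 mod 23. 16⁻¹ ≡ 13 (mod 23), so λ ≡ 10.
  x = λ² - 10 - 3 = 100 - 13 ≡ 18; y = λ·(10 - 18) - 21 ≡ 14. → (18, 14)
4P: (18, 14) + (3, 20). λ = (20 - 14)/(3 - 18) ≡ 6/8 mod 23. 8⁻¹ ≡ 3 (mod 23), so λ ≡ 18.
  x = λ² - 18 - 3 = 324 - 21 ≡ 4; y = λ·(18 - 4) - 14 ≡ 8. → (4, 8)
5P: (4, 8) + (3, 20). λ = (20 - 8)/(3 - 4) ≡ 12/22 mod 23. 22⁻¹ ≡ 22 (mod 23), so λ ≡ 11.
  x = λ² - 4 - 3 = 121 - 7 ≡ 22; y = λ·(4 - 22) - 8 ≡ 1. → (22, 1)
6P: (22, 1) + (3, 20). λ = (20 - 1)/(3 - 22) ≡ 19/4 mod 23. 4⁻¹ ≡ 6 (mod 23) since 4·6 = 24 ≡ 1, so λ ≡ 22.
  x = λ² - 22 - 3 = 484 - 25 ≡ 22; y = λ·(22 - 22) - 1 ≡ 22. → (22, 22)
7P: (22, 22) + (3, 20). λ = (20 - 22)/(3 - 22) ≡ 21/4 mod 23. 4⁻¹ ≡ 6 (mod 23), so λ ≡ 11.
  x = λ² - 22 - 3 = 121 - 25 ≡ 4; y = λ·(22 - 4) - 22 ≡ 15. → (4, 15)
8P: (4, 15) + (3, 20). λ = (20 - 15)/(3 - 4) ≡ 5/22 mod 23. 22⁻¹ ≡ 22 (mod 23), so λ ≡ 18.
  x = λ² - 4 - 3 = 324 - 7 ≡ 18; y = λ·(4 - 18) - 15 ≡ 9. → (18, 9)
9P: (18, 9) + (3, 20). λ = (20 - 9)/(3 - 18) ≡ 11/8 mod 23. 8⁻¹ ≡ 3 (mod 23), so λ ≡ 10.
  x = λ² - 18 - 3 = 100 - 21 ≡ 10; y = λ·(18 - 10) - 9 ≡ 2. → (10, 2)
10P: (10, 2) + (3, 20). λ = (20 - 2)/(3 - 10) ≡ 18/16 mod 23. 16⁻¹ ≡ 13 (mod 23), so λ ≡ 4.
  x = λ² - 10 - 3 = 16 - 13 ≡ 3; y = λ·(10 - 3) - 2 ≡ 3. → (3, 3)
11P: (3, 3) + (3, 20): same x and y₁ ≡ -y₂, so the sum is ∞.
11P = ∞, so the order is 11.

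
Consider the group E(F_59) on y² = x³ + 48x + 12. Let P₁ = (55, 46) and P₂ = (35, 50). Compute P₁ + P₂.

(54, 1)

(55, 46) + (35, 50). λ = (50 - 46)/(35 - 55) ≡ 4/39 mod 59. 39⁻¹ ≡ 56 (mod 59) since 39·56 = 2184 ≡ 1, so λ ≡ 47.
  x = λ² - 55 - 35 = 2209 - 90 ≡ 54; y = λ·(55 - 54) - 46 ≡ 1. → (54, 1)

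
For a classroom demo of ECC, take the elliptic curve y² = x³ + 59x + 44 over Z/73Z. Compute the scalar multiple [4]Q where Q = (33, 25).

Repeated addition: build up to 4Q.
2Q: tangent at (33, 25): λ = (3·33² + 59)/(2·25) ≡ 41/50. 50⁻¹ ≡ 19 (mod 73) since 50·19 = 950 ≡ 1, so λ ≡ 41·19 ≡ 49.
  x = λ² - 33 - 33 = 2401 - 66 ≡ 72; y = λ·(33 - 72) - 25 ≡ 35. → (72, 35)
3Q: (72, 35) + (33, 25). λ = (25 - 35)/(33 - 72) ≡ 63/34 mod 73. 34⁻¹ ≡ 58 (mod 73), so λ ≡ 4.
  x = λ² - 72 - 33 = 16 - 105 ≡ 57; y = λ·(72 - 57) - 35 ≡ 25. → (57, 25)
4Q: (57, 25) + (33, 25). λ = (25 - 25)/(33 - 57) ≡ 0/49 mod 73. 49⁻¹ ≡ 3 (mod 73) since 49·3 = 147 ≡ 1, so λ ≡ 0.
  x = λ² - 57 - 33 = 0 - 90 ≡ 56; y = λ·(57 - 56) - 25 ≡ 48. → (56, 48)

(56, 48)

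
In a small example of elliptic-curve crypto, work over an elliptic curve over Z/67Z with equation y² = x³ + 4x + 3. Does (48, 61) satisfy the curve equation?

y² = 61² ≡ 36; x³ + 4x + 3 = 110787 ≡ 36 (mod 67). 36 = 36.

yes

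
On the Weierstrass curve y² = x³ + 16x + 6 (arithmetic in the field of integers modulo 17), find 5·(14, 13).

(14, 4)

Write P = (14, 13).
Double-and-add on 5 = (101)₂. Start with P = (14, 13) for the leading 1-bit.
double: tangent at (14, 13): λ = (3·14² + 16)/(2·13) ≡ 9/9. 9⁻¹ ≡ 2 (mod 17), so λ ≡ 9·2 ≡ 1.
  x = λ² - 14 - 14 = 1 - 28 ≡ 7; y = λ·(14 - 7) - 13 ≡ 11. → (7, 11)
double: tangent at (7, 11): λ = (3·7² + 16)/(2·11) ≡ 10/5. 5⁻¹ ≡ 7 (mod 17), so λ ≡ 10·7 ≡ 2.
  x = λ² - 7 - 7 = 4 - 14 ≡ 7; y = λ·(7 - 7) - 11 ≡ 6. → (7, 6)
add P: (7, 6) + (14, 13). λ = (13 - 6)/(14 - 7) ≡ 7/7 mod 17. 7⁻¹ ≡ 5 (mod 17), so λ ≡ 1.
  x = λ² - 7 - 14 = 1 - 21 ≡ 14; y = λ·(7 - 14) - 6 ≡ 4. → (14, 4)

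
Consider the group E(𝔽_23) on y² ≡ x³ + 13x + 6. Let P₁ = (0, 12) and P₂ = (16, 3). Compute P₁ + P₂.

(11, 10)

(0, 12) + (16, 3). λ = (3 - 12)/(16 - 0) ≡ 14/16 mod 23. 16⁻¹ ≡ 13 (mod 23), so λ ≡ 21.
  x = λ² - 0 - 16 = 441 - 16 ≡ 11; y = λ·(0 - 11) - 12 ≡ 10. → (11, 10)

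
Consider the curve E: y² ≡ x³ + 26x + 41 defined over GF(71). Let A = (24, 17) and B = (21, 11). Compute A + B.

(30, 42)

(24, 17) + (21, 11). λ = (11 - 17)/(21 - 24) ≡ 65/68 mod 71. 68⁻¹ ≡ 47 (mod 71) since 68·47 = 3196 ≡ 1, so λ ≡ 2.
  x = λ² - 24 - 21 = 4 - 45 ≡ 30; y = λ·(24 - 30) - 17 ≡ 42. → (30, 42)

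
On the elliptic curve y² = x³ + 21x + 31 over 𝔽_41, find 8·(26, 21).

(38, 33)

Write Q = (26, 21).
Repeated addition: build up to 8Q.
2Q: tangent at (26, 21): λ = (3·26² + 21)/(2·21) ≡ 40/1. 1⁻¹ ≡ 1 (mod 41) since 1·1 = 1 ≡ 1, so λ ≡ 40·1 ≡ 40.
  x = λ² - 26 - 26 = 1600 - 52 ≡ 31; y = λ·(26 - 31) - 21 ≡ 25. → (31, 25)
3Q: (31, 25) + (26, 21). λ = (21 - 25)/(26 - 31) ≡ 37/36 mod 41. 36⁻¹ ≡ 8 (mod 41), so λ ≡ 9.
  x = λ² - 31 - 26 = 81 - 57 ≡ 24; y = λ·(31 - 24) - 25 ≡ 38. → (24, 38)
4Q: (24, 38) + (26, 21). λ = (21 - 38)/(26 - 24) ≡ 24/2 mod 41. 2⁻¹ ≡ 21 (mod 41), so λ ≡ 12.
  x = λ² - 24 - 26 = 144 - 50 ≡ 12; y = λ·(24 - 12) - 38 ≡ 24. → (12, 24)
5Q: (12, 24) + (26, 21). λ = (21 - 24)/(26 - 12) ≡ 38/14 mod 41. 14⁻¹ ≡ 3 (mod 41), so λ ≡ 32.
  x = λ² - 12 - 26 = 1024 - 38 ≡ 2; y = λ·(12 - 2) - 24 ≡ 9. → (2, 9)
6Q: (2, 9) + (26, 21). λ = (21 - 9)/(26 - 2) ≡ 12/24 mod 41. 24⁻¹ ≡ 12 (mod 41) since 24·12 = 288 ≡ 1, so λ ≡ 21.
  x = λ² - 2 - 26 = 441 - 28 ≡ 3; y = λ·(2 - 3) - 9 ≡ 11. → (3, 11)
7Q: (3, 11) + (26, 21). λ = (21 - 11)/(26 - 3) ≡ 10/23 mod 41. 23⁻¹ ≡ 25 (mod 41), so λ ≡ 4.
  x = λ² - 3 - 26 = 16 - 29 ≡ 28; y = λ·(3 - 28) - 11 ≡ 12. → (28, 12)
8Q: (28, 12) + (26, 21). λ = (21 - 12)/(26 - 28) ≡ 9/39 mod 41. 39⁻¹ ≡ 20 (mod 41), so λ ≡ 16.
  x = λ² - 28 - 26 = 256 - 54 ≡ 38; y = λ·(28 - 38) - 12 ≡ 33. → (38, 33)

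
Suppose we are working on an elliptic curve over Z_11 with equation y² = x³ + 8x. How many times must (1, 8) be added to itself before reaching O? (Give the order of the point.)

2P: tangent at (1, 8): λ = (3·1² + 8)/(2·8) ≡ 0/5. 5⁻¹ ≡ 9 (mod 11), so λ ≡ 0·9 ≡ 0.
  x = λ² - 1 - 1 = 0 - 2 ≡ 9; y = λ·(1 - 9) - 8 ≡ 3. → (9, 3)
3P: (9, 3) + (1, 8). λ = (8 - 3)/(1 - 9) ≡ 5/3 mod 11. 3⁻¹ ≡ 4 (mod 11), so λ ≡ 9.
  x = λ² - 9 - 1 = 81 - 10 ≡ 5; y = λ·(9 - 5) - 3 ≡ 0. → (5, 0)
4P: (5, 0) + (1, 8). λ = (8 - 0)/(1 - 5) ≡ 8/7 mod 11. 7⁻¹ ≡ 8 (mod 11), so λ ≡ 9.
  x = λ² - 5 - 1 = 81 - 6 ≡ 9; y = λ·(5 - 9) - 0 ≡ 8. → (9, 8)
5P: (9, 8) + (1, 8). λ = (8 - 8)/(1 - 9) ≡ 0/3 mod 11. 3⁻¹ ≡ 4 (mod 11), so λ ≡ 0.
  x = λ² - 9 - 1 = 0 - 10 ≡ 1; y = λ·(9 - 1) - 8 ≡ 3. → (1, 3)
6P: (1, 3) + (1, 8): same x and y₁ ≡ -y₂, so the sum is O.
6P = O, so the order is 6.

6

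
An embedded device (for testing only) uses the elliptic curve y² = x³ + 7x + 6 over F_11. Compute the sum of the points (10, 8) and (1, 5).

(5, 1)

(10, 8) + (1, 5). λ = (5 - 8)/(1 - 10) ≡ 8/2 mod 11. 2⁻¹ ≡ 6 (mod 11) since 2·6 = 12 ≡ 1, so λ ≡ 4.
  x = λ² - 10 - 1 = 16 - 11 ≡ 5; y = λ·(10 - 5) - 8 ≡ 1. → (5, 1)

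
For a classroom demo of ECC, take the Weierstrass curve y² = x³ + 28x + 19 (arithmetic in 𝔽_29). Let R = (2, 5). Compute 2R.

(12, 13)

tangent at (2, 5): λ = (3·2² + 28)/(2·5) ≡ 11/10. 10⁻¹ ≡ 3 (mod 29), so λ ≡ 11·3 ≡ 4.
  x = λ² - 2 - 2 = 16 - 4 ≡ 12; y = λ·(2 - 12) - 5 ≡ 13. → (12, 13)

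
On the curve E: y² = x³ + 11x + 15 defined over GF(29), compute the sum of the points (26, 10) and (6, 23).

(22, 28)

(26, 10) + (6, 23). λ = (23 - 10)/(6 - 26) ≡ 13/9 mod 29. 9⁻¹ ≡ 13 (mod 29), so λ ≡ 24.
  x = λ² - 26 - 6 = 576 - 32 ≡ 22; y = λ·(26 - 22) - 10 ≡ 28. → (22, 28)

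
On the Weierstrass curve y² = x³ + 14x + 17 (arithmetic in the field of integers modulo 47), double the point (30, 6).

(35, 46)

tangent at (30, 6): λ = (3·30² + 14)/(2·6) ≡ 35/12. 12⁻¹ ≡ 4 (mod 47), so λ ≡ 35·4 ≡ 46.
  x = λ² - 30 - 30 = 2116 - 60 ≡ 35; y = λ·(30 - 35) - 6 ≡ 46. → (35, 46)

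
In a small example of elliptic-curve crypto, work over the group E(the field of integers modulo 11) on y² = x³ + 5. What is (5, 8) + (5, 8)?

tangent at (5, 8): λ = (3·5² + 0)/(2·8) ≡ 9/5. 5⁻¹ ≡ 9 (mod 11) since 5·9 = 45 ≡ 1, so λ ≡ 9·9 ≡ 4.
  x = λ² - 5 - 5 = 16 - 10 ≡ 6; y = λ·(5 - 6) - 8 ≡ 10. → (6, 10)

(6, 10)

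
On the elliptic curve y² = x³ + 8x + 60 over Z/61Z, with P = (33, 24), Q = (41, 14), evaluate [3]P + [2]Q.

First 3P:
Repeated addition: build up to 3P.
2P: tangent at (33, 24): λ = (3·33² + 8)/(2·24) ≡ 42/48. 48⁻¹ ≡ 14 (mod 61), so λ ≡ 42·14 ≡ 39.
  x = λ² - 33 - 33 = 1521 - 66 ≡ 52; y = λ·(33 - 52) - 24 ≡ 28. → (52, 28)
3P: (52, 28) + (33, 24). λ = (24 - 28)/(33 - 52) ≡ 57/42 mod 61. 42⁻¹ ≡ 16 (mod 61) since 42·16 = 672 ≡ 1, so λ ≡ 58.
  x = λ² - 52 - 33 = 3364 - 85 ≡ 46; y = λ·(52 - 46) - 28 ≡ 15. → (46, 15)
3P = (46, 15).
Next 2Q:
Repeated addition: build up to 2Q.
2Q: tangent at (41, 14): λ = (3·41² + 8)/(2·14) ≡ 49/28. 28⁻¹ ≡ 24 (mod 61) since 28·24 = 672 ≡ 1, so λ ≡ 49·24 ≡ 17.
  x = λ² - 41 - 41 = 289 - 82 ≡ 24; y = λ·(41 - 24) - 14 ≡ 31. → (24, 31)
2Q = (24, 31).
Finally 3P + 2Q:
(46, 15) + (24, 31). λ = (31 - 15)/(24 - 46) ≡ 16/39 mod 61. 39⁻¹ ≡ 36 (mod 61) since 39·36 = 1404 ≡ 1, so λ ≡ 27.
  x = λ² - 46 - 24 = 729 - 70 ≡ 49; y = λ·(46 - 49) - 15 ≡ 26. → (49, 26)

(49, 26)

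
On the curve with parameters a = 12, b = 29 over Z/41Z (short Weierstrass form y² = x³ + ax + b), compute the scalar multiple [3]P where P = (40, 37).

(7, 13)

Repeated addition: build up to 3P.
2P: tangent at (40, 37): λ = (3·40² + 12)/(2·37) ≡ 15/33. 33⁻¹ ≡ 5 (mod 41) since 33·5 = 165 ≡ 1, so λ ≡ 15·5 ≡ 34.
  x = λ² - 40 - 40 = 1156 - 80 ≡ 10; y = λ·(40 - 10) - 37 ≡ 40. → (10, 40)
3P: (10, 40) + (40, 37). λ = (37 - 40)/(40 - 10) ≡ 38/30 mod 41. 30⁻¹ ≡ 26 (mod 41), so λ ≡ 4.
  x = λ² - 10 - 40 = 16 - 50 ≡ 7; y = λ·(10 - 7) - 40 ≡ 13. → (7, 13)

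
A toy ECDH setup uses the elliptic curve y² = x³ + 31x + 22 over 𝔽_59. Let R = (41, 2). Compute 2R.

(36, 57)

tangent at (41, 2): λ = (3·41² + 31)/(2·2) ≡ 0/4. 4⁻¹ ≡ 15 (mod 59) since 4·15 = 60 ≡ 1, so λ ≡ 0·15 ≡ 0.
  x = λ² - 41 - 41 = 0 - 82 ≡ 36; y = λ·(41 - 36) - 2 ≡ 57. → (36, 57)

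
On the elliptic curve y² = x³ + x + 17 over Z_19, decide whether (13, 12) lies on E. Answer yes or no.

y² = 12² ≡ 11; x³ + 1x + 17 = 2227 ≡ 4 (mod 19). 11 ≠ 4.

no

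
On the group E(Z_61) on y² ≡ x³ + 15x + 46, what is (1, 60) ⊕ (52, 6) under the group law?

(3, 39)

(1, 60) + (52, 6). λ = (6 - 60)/(52 - 1) ≡ 7/51 mod 61. 51⁻¹ ≡ 6 (mod 61) since 51·6 = 306 ≡ 1, so λ ≡ 42.
  x = λ² - 1 - 52 = 1764 - 53 ≡ 3; y = λ·(1 - 3) - 60 ≡ 39. → (3, 39)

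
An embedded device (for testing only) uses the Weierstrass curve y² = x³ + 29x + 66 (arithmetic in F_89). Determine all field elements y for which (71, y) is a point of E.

none

x³ + 29x + 66 = 360036 ≡ 31 (mod 89).
31 is a non-residue mod 89; no y exists.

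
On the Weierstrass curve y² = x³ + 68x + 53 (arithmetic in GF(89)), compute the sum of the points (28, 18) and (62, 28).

(77, 88)

(28, 18) + (62, 28). λ = (28 - 18)/(62 - 28) ≡ 10/34 mod 89. 34⁻¹ ≡ 55 (mod 89), so λ ≡ 16.
  x = λ² - 28 - 62 = 256 - 90 ≡ 77; y = λ·(28 - 77) - 18 ≡ 88. → (77, 88)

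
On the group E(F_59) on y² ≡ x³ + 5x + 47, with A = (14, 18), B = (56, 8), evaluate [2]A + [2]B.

First 2A:
Repeated addition: build up to 2A.
2A: tangent at (14, 18): λ = (3·14² + 5)/(2·18) ≡ 3/36. 36⁻¹ ≡ 41 (mod 59) since 36·41 = 1476 ≡ 1, so λ ≡ 3·41 ≡ 5.
  x = λ² - 14 - 14 = 25 - 28 ≡ 56; y = λ·(14 - 56) - 18 ≡ 8. → (56, 8)
2A = (56, 8).
Next 2B:
Repeated addition: build up to 2B.
2B: tangent at (56, 8): λ = (3·56² + 5)/(2·8) ≡ 32/16. 16⁻¹ ≡ 48 (mod 59) since 16·48 = 768 ≡ 1, so λ ≡ 32·48 ≡ 2.
  x = λ² - 56 - 56 = 4 - 112 ≡ 10; y = λ·(56 - 10) - 8 ≡ 25. → (10, 25)
2B = (10, 25).
Finally 2A + 2B:
(56, 8) + (10, 25). λ = (25 - 8)/(10 - 56) ≡ 17/13 mod 59. 13⁻¹ ≡ 50 (mod 59), so λ ≡ 24.
  x = λ² - 56 - 10 = 576 - 66 ≡ 38; y = λ·(56 - 38) - 8 ≡ 11. → (38, 11)

(38, 11)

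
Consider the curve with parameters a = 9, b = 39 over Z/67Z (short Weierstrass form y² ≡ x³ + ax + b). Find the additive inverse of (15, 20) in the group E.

-(15, 20) = (15, -20 mod 67) = (15, 47).

(15, 47)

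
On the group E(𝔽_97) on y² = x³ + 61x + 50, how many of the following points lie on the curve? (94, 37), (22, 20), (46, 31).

(94, 37): 37² ≡ 11, rhs ≡ 34 → off.
(22, 20): 20² ≡ 12, rhs ≡ 12 → on.
(46, 31): 31² ≡ 88, rhs ≡ 88 → on.

2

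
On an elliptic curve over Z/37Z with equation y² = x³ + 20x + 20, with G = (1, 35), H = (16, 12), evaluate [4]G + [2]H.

First 4G:
Double-and-add on 4 = (100)₂. Start with G = (1, 35) for the leading 1-bit.
double: tangent at (1, 35): λ = (3·1² + 20)/(2·35) ≡ 23/33. 33⁻¹ ≡ 9 (mod 37), so λ ≡ 23·9 ≡ 22.
  x = λ² - 1 - 1 = 484 - 2 ≡ 1; y = λ·(1 - 1) - 35 ≡ 2. → (1, 2)
double: tangent at (1, 2): λ = (3·1² + 20)/(2·2) ≡ 23/4. 4⁻¹ ≡ 28 (mod 37), so λ ≡ 23·28 ≡ 15.
  x = λ² - 1 - 1 = 225 - 2 ≡ 1; y = λ·(1 - 1) - 2 ≡ 35. → (1, 35)
4G = (1, 35).
Next 2H:
Repeated addition: build up to 2H.
2H: tangent at (16, 12): λ = (3·16² + 20)/(2·12) ≡ 11/24. 24⁻¹ ≡ 17 (mod 37), so λ ≡ 11·17 ≡ 2.
  x = λ² - 16 - 16 = 4 - 32 ≡ 9; y = λ·(16 - 9) - 12 ≡ 2. → (9, 2)
2H = (9, 2).
Finally 4G + 2H:
(1, 35) + (9, 2). λ = (2 - 35)/(9 - 1) ≡ 4/8 mod 37. 8⁻¹ ≡ 14 (mod 37), so λ ≡ 19.
  x = λ² - 1 - 9 = 361 - 10 ≡ 18; y = λ·(1 - 18) - 35 ≡ 12. → (18, 12)

(18, 12)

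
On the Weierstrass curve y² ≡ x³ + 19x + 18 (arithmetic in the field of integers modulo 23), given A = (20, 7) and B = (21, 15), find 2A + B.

(5, 10)

First 2A:
Repeated addition: build up to 2A.
2A: tangent at (20, 7): λ = (3·20² + 19)/(2·7) ≡ 0/14. 14⁻¹ ≡ 5 (mod 23) since 14·5 = 70 ≡ 1, so λ ≡ 0·5 ≡ 0.
  x = λ² - 20 - 20 = 0 - 40 ≡ 6; y = λ·(20 - 6) - 7 ≡ 16. → (6, 16)
2A = (6, 16).
Finally 2A + B:
(6, 16) + (21, 15). λ = (15 - 16)/(21 - 6) ≡ 22/15 mod 23. 15⁻¹ ≡ 20 (mod 23), so λ ≡ 3.
  x = λ² - 6 - 21 = 9 - 27 ≡ 5; y = λ·(6 - 5) - 16 ≡ 10. → (5, 10)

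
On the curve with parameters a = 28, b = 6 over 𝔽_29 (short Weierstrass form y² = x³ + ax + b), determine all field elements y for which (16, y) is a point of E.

x³ + 28x + 6 = 4550 ≡ 26 (mod 29).
26 is a non-residue mod 29; no y exists.

none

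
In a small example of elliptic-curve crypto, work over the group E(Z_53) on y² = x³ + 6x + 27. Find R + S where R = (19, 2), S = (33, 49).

(12, 48)

(19, 2) + (33, 49). λ = (49 - 2)/(33 - 19) ≡ 47/14 mod 53. 14⁻¹ ≡ 19 (mod 53) since 14·19 = 266 ≡ 1, so λ ≡ 45.
  x = λ² - 19 - 33 = 2025 - 52 ≡ 12; y = λ·(19 - 12) - 2 ≡ 48. → (12, 48)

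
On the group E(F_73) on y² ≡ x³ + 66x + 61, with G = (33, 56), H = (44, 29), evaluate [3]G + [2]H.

(44, 29)

First 3G:
Repeated addition: build up to 3G.
2G: tangent at (33, 56): λ = (3·33² + 66)/(2·56) ≡ 48/39. 39⁻¹ ≡ 15 (mod 73) since 39·15 = 585 ≡ 1, so λ ≡ 48·15 ≡ 63.
  x = λ² - 33 - 33 = 3969 - 66 ≡ 34; y = λ·(33 - 34) - 56 ≡ 27. → (34, 27)
3G: (34, 27) + (33, 56). λ = (56 - 27)/(33 - 34) ≡ 29/72 mod 73. 72⁻¹ ≡ 72 (mod 73), so λ ≡ 44.
  x = λ² - 34 - 33 = 1936 - 67 ≡ 44; y = λ·(34 - 44) - 27 ≡ 44. → (44, 44)
3G = (44, 44).
Next 2H:
Repeated addition: build up to 2H.
2H: tangent at (44, 29): λ = (3·44² + 66)/(2·29) ≡ 34/58. 58⁻¹ ≡ 34 (mod 73), so λ ≡ 34·34 ≡ 61.
  x = λ² - 44 - 44 = 3721 - 88 ≡ 56; y = λ·(44 - 56) - 29 ≡ 42. → (56, 42)
2H = (56, 42).
Finally 3G + 2H:
(44, 44) + (56, 42). λ = (42 - 44)/(56 - 44) ≡ 71/12 mod 73. 12⁻¹ ≡ 67 (mod 73) since 12·67 = 804 ≡ 1, so λ ≡ 12.
  x = λ² - 44 - 56 = 144 - 100 ≡ 44; y = λ·(44 - 44) - 44 ≡ 29. → (44, 29)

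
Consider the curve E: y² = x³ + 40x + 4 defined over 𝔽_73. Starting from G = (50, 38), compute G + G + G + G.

(47, 52)

Repeated addition: build up to 4G.
2G: tangent at (50, 38): λ = (3·50² + 40)/(2·38) ≡ 21/3. 3⁻¹ ≡ 49 (mod 73), so λ ≡ 21·49 ≡ 7.
  x = λ² - 50 - 50 = 49 - 100 ≡ 22; y = λ·(50 - 22) - 38 ≡ 12. → (22, 12)
3G: (22, 12) + (50, 38). λ = (38 - 12)/(50 - 22) ≡ 26/28 mod 73. 28⁻¹ ≡ 60 (mod 73), so λ ≡ 27.
  x = λ² - 22 - 50 = 729 - 72 ≡ 0; y = λ·(22 - 0) - 12 ≡ 71. → (0, 71)
4G: (0, 71) + (50, 38). λ = (38 - 71)/(50 - 0) ≡ 40/50 mod 73. 50⁻¹ ≡ 19 (mod 73), so λ ≡ 30.
  x = λ² - 0 - 50 = 900 - 50 ≡ 47; y = λ·(0 - 47) - 71 ≡ 52. → (47, 52)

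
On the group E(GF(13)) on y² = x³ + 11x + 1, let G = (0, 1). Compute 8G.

O

Double-and-add on 8 = (1000)₂. Start with G = (0, 1) for the leading 1-bit.
double: tangent at (0, 1): λ = (3·0² + 11)/(2·1) ≡ 11/2. 2⁻¹ ≡ 7 (mod 13), so λ ≡ 11·7 ≡ 12.
  x = λ² - 0 - 0 = 144 - 0 ≡ 1; y = λ·(0 - 1) - 1 ≡ 0. → (1, 0)
double: (1, 0) + (1, 0): same x and y₁ ≡ -y₂, so the sum is ∞.
double: ∞ + ∞ = ∞ (identity).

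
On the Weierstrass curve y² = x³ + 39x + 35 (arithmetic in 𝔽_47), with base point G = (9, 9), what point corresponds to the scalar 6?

(36, 22)

Double-and-add on 6 = (110)₂. Start with G = (9, 9) for the leading 1-bit.
double: tangent at (9, 9): λ = (3·9² + 39)/(2·9) ≡ 0/18. 18⁻¹ ≡ 34 (mod 47), so λ ≡ 0·34 ≡ 0.
  x = λ² - 9 - 9 = 0 - 18 ≡ 29; y = λ·(9 - 29) - 9 ≡ 38. → (29, 38)
add G: (29, 38) + (9, 9). λ = (9 - 38)/(9 - 29) ≡ 18/27 mod 47. 27⁻¹ ≡ 7 (mod 47) since 27·7 = 189 ≡ 1, so λ ≡ 32.
  x = λ² - 29 - 9 = 1024 - 38 ≡ 46; y = λ·(29 - 46) - 38 ≡ 29. → (46, 29)
double: tangent at (46, 29): λ = (3·46² + 39)/(2·29) ≡ 42/11. 11⁻¹ ≡ 30 (mod 47), so λ ≡ 42·30 ≡ 38.
  x = λ² - 46 - 46 = 1444 - 92 ≡ 36; y = λ·(46 - 36) - 29 ≡ 22. → (36, 22)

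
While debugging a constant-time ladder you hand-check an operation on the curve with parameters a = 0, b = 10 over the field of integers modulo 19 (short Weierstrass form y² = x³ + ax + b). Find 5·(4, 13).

(12, 16)

Write P = (4, 13).
Double-and-add on 5 = (101)₂. Start with P = (4, 13) for the leading 1-bit.
double: tangent at (4, 13): λ = (3·4² + 0)/(2·13) ≡ 10/7. 7⁻¹ ≡ 11 (mod 19), so λ ≡ 10·11 ≡ 15.
  x = λ² - 4 - 4 = 225 - 8 ≡ 8; y = λ·(4 - 8) - 13 ≡ 3. → (8, 3)
double: tangent at (8, 3): λ = (3·8² + 0)/(2·3) ≡ 2/6. 6⁻¹ ≡ 16 (mod 19), so λ ≡ 2·16 ≡ 13.
  x = λ² - 8 - 8 = 169 - 16 ≡ 1; y = λ·(8 - 1) - 3 ≡ 12. → (1, 12)
add P: (1, 12) + (4, 13). λ = (13 - 12)/(4 - 1) ≡ 1/3 mod 19. 3⁻¹ ≡ 13 (mod 19), so λ ≡ 13.
  x = λ² - 1 - 4 = 169 - 5 ≡ 12; y = λ·(1 - 12) - 12 ≡ 16. → (12, 16)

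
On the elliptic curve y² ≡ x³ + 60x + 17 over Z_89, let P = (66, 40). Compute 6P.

(21, 83)

Repeated addition: build up to 6P.
2P: tangent at (66, 40): λ = (3·66² + 60)/(2·40) ≡ 45/80. 80⁻¹ ≡ 79 (mod 89) since 80·79 = 6320 ≡ 1, so λ ≡ 45·79 ≡ 84.
  x = λ² - 66 - 66 = 7056 - 132 ≡ 71; y = λ·(66 - 71) - 40 ≡ 74. → (71, 74)
3P: (71, 74) + (66, 40). λ = (40 - 74)/(66 - 71) ≡ 55/84 mod 89. 84⁻¹ ≡ 71 (mod 89), so λ ≡ 78.
  x = λ² - 71 - 66 = 6084 - 137 ≡ 73; y = λ·(71 - 73) - 74 ≡ 37. → (73, 37)
4P: (73, 37) + (66, 40). λ = (40 - 37)/(66 - 73) ≡ 3/82 mod 89. 82⁻¹ ≡ 38 (mod 89), so λ ≡ 25.
  x = λ² - 73 - 66 = 625 - 139 ≡ 41; y = λ·(73 - 41) - 37 ≡ 51. → (41, 51)
5P: (41, 51) + (66, 40). λ = (40 - 51)/(66 - 41) ≡ 78/25 mod 89. 25⁻¹ ≡ 57 (mod 89), so λ ≡ 85.
  x = λ² - 41 - 66 = 7225 - 107 ≡ 87; y = λ·(41 - 87) - 51 ≡ 44. → (87, 44)
6P: (87, 44) + (66, 40). λ = (40 - 44)/(66 - 87) ≡ 85/68 mod 89. 68⁻¹ ≡ 72 (mod 89) since 68·72 = 4896 ≡ 1, so λ ≡ 68.
  x = λ² - 87 - 66 = 4624 - 153 ≡ 21; y = λ·(87 - 21) - 44 ≡ 83. → (21, 83)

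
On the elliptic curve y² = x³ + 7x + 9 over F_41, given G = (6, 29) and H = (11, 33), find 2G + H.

(30, 6)

First 2G:
Repeated addition: build up to 2G.
2G: tangent at (6, 29): λ = (3·6² + 7)/(2·29) ≡ 33/17. 17⁻¹ ≡ 29 (mod 41), so λ ≡ 33·29 ≡ 14.
  x = λ² - 6 - 6 = 196 - 12 ≡ 20; y = λ·(6 - 20) - 29 ≡ 21. → (20, 21)
2G = (20, 21).
Finally 2G + H:
(20, 21) + (11, 33). λ = (33 - 21)/(11 - 20) ≡ 12/32 mod 41. 32⁻¹ ≡ 9 (mod 41) since 32·9 = 288 ≡ 1, so λ ≡ 26.
  x = λ² - 20 - 11 = 676 - 31 ≡ 30; y = λ·(20 - 30) - 21 ≡ 6. → (30, 6)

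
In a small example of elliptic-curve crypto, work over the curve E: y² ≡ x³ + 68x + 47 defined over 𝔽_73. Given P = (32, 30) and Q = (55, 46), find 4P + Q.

First 4P:
Repeated addition: build up to 4P.
2P: tangent at (32, 30): λ = (3·32² + 68)/(2·30) ≡ 1/60. 60⁻¹ ≡ 28 (mod 73) since 60·28 = 1680 ≡ 1, so λ ≡ 1·28 ≡ 28.
  x = λ² - 32 - 32 = 784 - 64 ≡ 63; y = λ·(32 - 63) - 30 ≡ 51. → (63, 51)
3P: (63, 51) + (32, 30). λ = (30 - 51)/(32 - 63) ≡ 52/42 mod 73. 42⁻¹ ≡ 40 (mod 73), so λ ≡ 36.
  x = λ² - 63 - 32 = 1296 - 95 ≡ 33; y = λ·(63 - 33) - 51 ≡ 7. → (33, 7)
4P: (33, 7) + (32, 30). λ = (30 - 7)/(32 - 33) ≡ 23/72 mod 73. 72⁻¹ ≡ 72 (mod 73), so λ ≡ 50.
  x = λ² - 33 - 32 = 2500 - 65 ≡ 26; y = λ·(33 - 26) - 7 ≡ 51. → (26, 51)
4P = (26, 51).
Finally 4P + Q:
(26, 51) + (55, 46). λ = (46 - 51)/(55 - 26) ≡ 68/29 mod 73. 29⁻¹ ≡ 68 (mod 73) since 29·68 = 1972 ≡ 1, so λ ≡ 25.
  x = λ² - 26 - 55 = 625 - 81 ≡ 33; y = λ·(26 - 33) - 51 ≡ 66. → (33, 66)

(33, 66)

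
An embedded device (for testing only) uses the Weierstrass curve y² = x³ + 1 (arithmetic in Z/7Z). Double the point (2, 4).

(0, 6)

tangent at (2, 4): λ = (3·2² + 0)/(2·4) ≡ 5/1. 1⁻¹ ≡ 1 (mod 7) since 1·1 = 1 ≡ 1, so λ ≡ 5·1 ≡ 5.
  x = λ² - 2 - 2 = 25 - 4 ≡ 0; y = λ·(2 - 0) - 4 ≡ 6. → (0, 6)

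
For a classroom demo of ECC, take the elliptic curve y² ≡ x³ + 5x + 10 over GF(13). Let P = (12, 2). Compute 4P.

Double-and-add on 4 = (100)₂. Start with P = (12, 2) for the leading 1-bit.
double: tangent at (12, 2): λ = (3·12² + 5)/(2·2) ≡ 8/4. 4⁻¹ ≡ 10 (mod 13) since 4·10 = 40 ≡ 1, so λ ≡ 8·10 ≡ 2.
  x = λ² - 12 - 12 = 4 - 24 ≡ 6; y = λ·(12 - 6) - 2 ≡ 10. → (6, 10)
double: tangent at (6, 10): λ = (3·6² + 5)/(2·10) ≡ 9/7. 7⁻¹ ≡ 2 (mod 13), so λ ≡ 9·2 ≡ 5.
  x = λ² - 6 - 6 = 25 - 12 ≡ 0; y = λ·(6 - 0) - 10 ≡ 7. → (0, 7)

(0, 7)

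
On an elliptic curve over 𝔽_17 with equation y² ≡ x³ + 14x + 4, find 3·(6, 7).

O

Write P = (6, 7).
Repeated addition: build up to 3P.
2P: tangent at (6, 7): λ = (3·6² + 14)/(2·7) ≡ 3/14. 14⁻¹ ≡ 11 (mod 17), so λ ≡ 3·11 ≡ 16.
  x = λ² - 6 - 6 = 256 - 12 ≡ 6; y = λ·(6 - 6) - 7 ≡ 10. → (6, 10)
3P: (6, 10) + (6, 7): same x and y₁ ≡ -y₂, so the sum is O.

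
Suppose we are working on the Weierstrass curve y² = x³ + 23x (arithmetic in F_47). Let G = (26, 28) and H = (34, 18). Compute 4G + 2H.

(34, 29)

First 4G:
Double-and-add on 4 = (100)₂. Start with G = (26, 28) for the leading 1-bit.
double: tangent at (26, 28): λ = (3·26² + 23)/(2·28) ≡ 30/9. 9⁻¹ ≡ 21 (mod 47), so λ ≡ 30·21 ≡ 19.
  x = λ² - 26 - 26 = 361 - 52 ≡ 27; y = λ·(26 - 27) - 28 ≡ 0. → (27, 0)
double: (27, 0) + (27, 0): same x and y₁ ≡ -y₂, so the sum is O.
4G = O.
Next 2H:
Repeated addition: build up to 2H.
2H: tangent at (34, 18): λ = (3·34² + 23)/(2·18) ≡ 13/36. 36⁻¹ ≡ 17 (mod 47), so λ ≡ 13·17 ≡ 33.
  x = λ² - 34 - 34 = 1089 - 68 ≡ 34; y = λ·(34 - 34) - 18 ≡ 29. → (34, 29)
2H = (34, 29).
Finally 4G + 2H:
O + (34, 29) = (34, 29) (identity).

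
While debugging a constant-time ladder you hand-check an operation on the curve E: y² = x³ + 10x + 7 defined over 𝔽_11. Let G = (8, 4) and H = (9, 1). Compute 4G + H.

(3, 8)

First 4G:
Double-and-add on 4 = (100)₂. Start with G = (8, 4) for the leading 1-bit.
double: tangent at (8, 4): λ = (3·8² + 10)/(2·4) ≡ 4/8. 8⁻¹ ≡ 7 (mod 11), so λ ≡ 4·7 ≡ 6.
  x = λ² - 8 - 8 = 36 - 16 ≡ 9; y = λ·(8 - 9) - 4 ≡ 1. → (9, 1)
double: tangent at (9, 1): λ = (3·9² + 10)/(2·1) ≡ 0/2. 2⁻¹ ≡ 6 (mod 11) since 2·6 = 12 ≡ 1, so λ ≡ 0·6 ≡ 0.
  x = λ² - 9 - 9 = 0 - 18 ≡ 4; y = λ·(9 - 4) - 1 ≡ 10. → (4, 10)
4G = (4, 10).
Finally 4G + H:
(4, 10) + (9, 1). λ = (1 - 10)/(9 - 4) ≡ 2/5 mod 11. 5⁻¹ ≡ 9 (mod 11) since 5·9 = 45 ≡ 1, so λ ≡ 7.
  x = λ² - 4 - 9 = 49 - 13 ≡ 3; y = λ·(4 - 3) - 10 ≡ 8. → (3, 8)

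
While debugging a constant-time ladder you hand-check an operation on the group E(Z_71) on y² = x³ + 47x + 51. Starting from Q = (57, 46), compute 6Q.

O

Double-and-add on 6 = (110)₂. Start with Q = (57, 46) for the leading 1-bit.
double: tangent at (57, 46): λ = (3·57² + 47)/(2·46) ≡ 67/21. 21⁻¹ ≡ 44 (mod 71), so λ ≡ 67·44 ≡ 37.
  x = λ² - 57 - 57 = 1369 - 114 ≡ 48; y = λ·(57 - 48) - 46 ≡ 3. → (48, 3)
add Q: (48, 3) + (57, 46). λ = (46 - 3)/(57 - 48) ≡ 43/9 mod 71. 9⁻¹ ≡ 8 (mod 71) since 9·8 = 72 ≡ 1, so λ ≡ 60.
  x = λ² - 48 - 57 = 3600 - 105 ≡ 16; y = λ·(48 - 16) - 3 ≡ 0. → (16, 0)
double: (16, 0) + (16, 0): same x and y₁ ≡ -y₂, so the sum is O.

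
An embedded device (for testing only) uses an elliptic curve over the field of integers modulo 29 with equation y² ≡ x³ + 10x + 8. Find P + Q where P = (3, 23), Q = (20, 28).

(3, 23) + (20, 28). λ = (28 - 23)/(20 - 3) ≡ 5/17 mod 29. 17⁻¹ ≡ 12 (mod 29), so λ ≡ 2.
  x = λ² - 3 - 20 = 4 - 23 ≡ 10; y = λ·(3 - 10) - 23 ≡ 21. → (10, 21)

(10, 21)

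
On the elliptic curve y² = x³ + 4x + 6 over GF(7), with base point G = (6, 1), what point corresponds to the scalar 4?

Repeated addition: build up to 4G.
2G: tangent at (6, 1): λ = (3·6² + 4)/(2·1) ≡ 0/2. 2⁻¹ ≡ 4 (mod 7), so λ ≡ 0·4 ≡ 0.
  x = λ² - 6 - 6 = 0 - 12 ≡ 2; y = λ·(6 - 2) - 1 ≡ 6. → (2, 6)
3G: (2, 6) + (6, 1). λ = (1 - 6)/(6 - 2) ≡ 2/4 mod 7. 4⁻¹ ≡ 2 (mod 7), so λ ≡ 4.
  x = λ² - 2 - 6 = 16 - 8 ≡ 1; y = λ·(2 - 1) - 6 ≡ 5. → (1, 5)
4G: (1, 5) + (6, 1). λ = (1 - 5)/(6 - 1) ≡ 3/5 mod 7. 5⁻¹ ≡ 3 (mod 7) since 5·3 = 15 ≡ 1, so λ ≡ 2.
  x = λ² - 1 - 6 = 4 - 7 ≡ 4; y = λ·(1 - 4) - 5 ≡ 3. → (4, 3)

(4, 3)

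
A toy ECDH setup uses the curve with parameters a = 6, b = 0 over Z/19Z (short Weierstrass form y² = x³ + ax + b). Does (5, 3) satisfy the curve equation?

no

y² = 3² ≡ 9; x³ + 6x + 0 = 155 ≡ 3 (mod 19). 9 ≠ 3.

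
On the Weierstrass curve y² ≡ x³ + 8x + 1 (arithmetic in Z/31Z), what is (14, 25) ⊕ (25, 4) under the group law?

(14, 25) + (25, 4). λ = (4 - 25)/(25 - 14) ≡ 10/11 mod 31. 11⁻¹ ≡ 17 (mod 31) since 11·17 = 187 ≡ 1, so λ ≡ 15.
  x = λ² - 14 - 25 = 225 - 39 ≡ 0; y = λ·(14 - 0) - 25 ≡ 30. → (0, 30)

(0, 30)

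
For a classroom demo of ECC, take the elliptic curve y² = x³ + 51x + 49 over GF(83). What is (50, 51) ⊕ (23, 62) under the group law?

(54, 49)

(50, 51) + (23, 62). λ = (62 - 51)/(23 - 50) ≡ 11/56 mod 83. 56⁻¹ ≡ 43 (mod 83) since 56·43 = 2408 ≡ 1, so λ ≡ 58.
  x = λ² - 50 - 23 = 3364 - 73 ≡ 54; y = λ·(50 - 54) - 51 ≡ 49. → (54, 49)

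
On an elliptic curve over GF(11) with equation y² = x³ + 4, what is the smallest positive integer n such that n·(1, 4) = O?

12

2P: tangent at (1, 4): λ = (3·1² + 0)/(2·4) ≡ 3/8. 8⁻¹ ≡ 7 (mod 11) since 8·7 = 56 ≡ 1, so λ ≡ 3·7 ≡ 10.
  x = λ² - 1 - 1 = 100 - 2 ≡ 10; y = λ·(1 - 10) - 4 ≡ 5. → (10, 5)
3P: (10, 5) + (1, 4). λ = (4 - 5)/(1 - 10) ≡ 10/2 mod 11. 2⁻¹ ≡ 6 (mod 11), so λ ≡ 5.
  x = λ² - 10 - 1 = 25 - 11 ≡ 3; y = λ·(10 - 3) - 5 ≡ 8. → (3, 8)
4P: (3, 8) + (1, 4). λ = (4 - 8)/(1 - 3) ≡ 7/9 mod 11. 9⁻¹ ≡ 5 (mod 11), so λ ≡ 2.
  x = λ² - 3 - 1 = 4 - 4 ≡ 0; y = λ·(3 - 0) - 8 ≡ 9. → (0, 9)
5P: (0, 9) + (1, 4). λ = (4 - 9)/(1 - 0) ≡ 6/1 mod 11. 1⁻¹ ≡ 1 (mod 11) since 1·1 = 1 ≡ 1, so λ ≡ 6.
  x = λ² - 0 - 1 = 36 - 1 ≡ 2; y = λ·(0 - 2) - 9 ≡ 1. → (2, 1)
6P: (2, 1) + (1, 4). λ = (4 - 1)/(1 - 2) ≡ 3/10 mod 11. 10⁻¹ ≡ 10 (mod 11) since 10·10 = 100 ≡ 1, so λ ≡ 8.
  x = λ² - 2 - 1 = 64 - 3 ≡ 6; y = λ·(2 - 6) - 1 ≡ 0. → (6, 0)
7P: (6, 0) + (1, 4). λ = (4 - 0)/(1 - 6) ≡ 4/6 mod 11. 6⁻¹ ≡ 2 (mod 11) since 6·2 = 12 ≡ 1, so λ ≡ 8.
  x = λ² - 6 - 1 = 64 - 7 ≡ 2; y = λ·(6 - 2) - 0 ≡ 10. → (2, 10)
8P: (2, 10) + (1, 4). λ = (4 - 10)/(1 - 2) ≡ 5/10 mod 11. 10⁻¹ ≡ 10 (mod 11), so λ ≡ 6.
  x = λ² - 2 - 1 = 36 - 3 ≡ 0; y = λ·(2 - 0) - 10 ≡ 2. → (0, 2)
9P: (0, 2) + (1, 4). λ = (4 - 2)/(1 - 0) ≡ 2/1 mod 11. 1⁻¹ ≡ 1 (mod 11) since 1·1 = 1 ≡ 1, so λ ≡ 2.
  x = λ² - 0 - 1 = 4 - 1 ≡ 3; y = λ·(0 - 3) - 2 ≡ 3. → (3, 3)
10P: (3, 3) + (1, 4). λ = (4 - 3)/(1 - 3) ≡ 1/9 mod 11. 9⁻¹ ≡ 5 (mod 11), so λ ≡ 5.
  x = λ² - 3 - 1 = 25 - 4 ≡ 10; y = λ·(3 - 10) - 3 ≡ 6. → (10, 6)
11P: (10, 6) + (1, 4). λ = (4 - 6)/(1 - 10) ≡ 9/2 mod 11. 2⁻¹ ≡ 6 (mod 11) since 2·6 = 12 ≡ 1, so λ ≡ 10.
  x = λ² - 10 - 1 = 100 - 11 ≡ 1; y = λ·(10 - 1) - 6 ≡ 7. → (1, 7)
12P: (1, 7) + (1, 4): same x and y₁ ≡ -y₂, so the sum is O.
12P = O, so the order is 12.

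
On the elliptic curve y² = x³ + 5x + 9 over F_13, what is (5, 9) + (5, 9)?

(12, 9)

tangent at (5, 9): λ = (3·5² + 5)/(2·9) ≡ 2/5. 5⁻¹ ≡ 8 (mod 13), so λ ≡ 2·8 ≡ 3.
  x = λ² - 5 - 5 = 9 - 10 ≡ 12; y = λ·(5 - 12) - 9 ≡ 9. → (12, 9)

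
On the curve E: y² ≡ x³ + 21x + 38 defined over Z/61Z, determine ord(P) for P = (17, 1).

2P: tangent at (17, 1): λ = (3·17² + 21)/(2·1) ≡ 34/2. 2⁻¹ ≡ 31 (mod 61), so λ ≡ 34·31 ≡ 17.
  x = λ² - 17 - 17 = 289 - 34 ≡ 11; y = λ·(17 - 11) - 1 ≡ 40. → (11, 40)
3P: (11, 40) + (17, 1). λ = (1 - 40)/(17 - 11) ≡ 22/6 mod 61. 6⁻¹ ≡ 51 (mod 61) since 6·51 = 306 ≡ 1, so λ ≡ 24.
  x = λ² - 11 - 17 = 576 - 28 ≡ 60; y = λ·(11 - 60) - 40 ≡ 4. → (60, 4)
4P: (60, 4) + (17, 1). λ = (1 - 4)/(17 - 60) ≡ 58/18 mod 61. 18⁻¹ ≡ 17 (mod 61), so λ ≡ 10.
  x = λ² - 60 - 17 = 100 - 77 ≡ 23; y = λ·(60 - 23) - 4 ≡ 0. → (23, 0)
5P: (23, 0) + (17, 1). λ = (1 - 0)/(17 - 23) ≡ 1/55 mod 61. 55⁻¹ ≡ 10 (mod 61), so λ ≡ 10.
  x = λ² - 23 - 17 = 100 - 40 ≡ 60; y = λ·(23 - 60) - 0 ≡ 57. → (60, 57)
6P: (60, 57) + (17, 1). λ = (1 - 57)/(17 - 60) ≡ 5/18 mod 61. 18⁻¹ ≡ 17 (mod 61), so λ ≡ 24.
  x = λ² - 60 - 17 = 576 - 77 ≡ 11; y = λ·(60 - 11) - 57 ≡ 21. → (11, 21)
7P: (11, 21) + (17, 1). λ = (1 - 21)/(17 - 11) ≡ 41/6 mod 61. 6⁻¹ ≡ 51 (mod 61), so λ ≡ 17.
  x = λ² - 11 - 17 = 289 - 28 ≡ 17; y = λ·(11 - 17) - 21 ≡ 60. → (17, 60)
8P: (17, 60) + (17, 1): same x and y₁ ≡ -y₂, so the sum is O.
8P = O, so the order is 8.

8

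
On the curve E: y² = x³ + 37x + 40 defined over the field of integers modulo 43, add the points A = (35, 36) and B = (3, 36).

(35, 36) + (3, 36). λ = (36 - 36)/(3 - 35) ≡ 0/11 mod 43. 11⁻¹ ≡ 4 (mod 43), so λ ≡ 0.
  x = λ² - 35 - 3 = 0 - 38 ≡ 5; y = λ·(35 - 5) - 36 ≡ 7. → (5, 7)

(5, 7)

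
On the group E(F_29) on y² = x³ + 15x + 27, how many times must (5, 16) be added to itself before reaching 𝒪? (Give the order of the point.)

7

2P: tangent at (5, 16): λ = (3·5² + 15)/(2·16) ≡ 3/3. 3⁻¹ ≡ 10 (mod 29) since 3·10 = 30 ≡ 1, so λ ≡ 3·10 ≡ 1.
  x = λ² - 5 - 5 = 1 - 10 ≡ 20; y = λ·(5 - 20) - 16 ≡ 27. → (20, 27)
3P: (20, 27) + (5, 16). λ = (16 - 27)/(5 - 20) ≡ 18/14 mod 29. 14⁻¹ ≡ 27 (mod 29), so λ ≡ 22.
  x = λ² - 20 - 5 = 484 - 25 ≡ 24; y = λ·(20 - 24) - 27 ≡ 1. → (24, 1)
4P: (24, 1) + (5, 16). λ = (16 - 1)/(5 - 24) ≡ 15/10 mod 29. 10⁻¹ ≡ 3 (mod 29), so λ ≡ 16.
  x = λ² - 24 - 5 = 256 - 29 ≡ 24; y = λ·(24 - 24) - 1 ≡ 28. → (24, 28)
5P: (24, 28) + (5, 16). λ = (16 - 28)/(5 - 24) ≡ 17/10 mod 29. 10⁻¹ ≡ 3 (mod 29), so λ ≡ 22.
  x = λ² - 24 - 5 = 484 - 29 ≡ 20; y = λ·(24 - 20) - 28 ≡ 2. → (20, 2)
6P: (20, 2) + (5, 16). λ = (16 - 2)/(5 - 20) ≡ 14/14 mod 29. 14⁻¹ ≡ 27 (mod 29), so λ ≡ 1.
  x = λ² - 20 - 5 = 1 - 25 ≡ 5; y = λ·(20 - 5) - 2 ≡ 13. → (5, 13)
7P: (5, 13) + (5, 16): same x and y₁ ≡ -y₂, so the sum is 𝒪.
7P = 𝒪, so the order is 7.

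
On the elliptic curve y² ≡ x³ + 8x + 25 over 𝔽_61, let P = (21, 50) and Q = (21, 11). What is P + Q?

O

The two points share x = 21 and their y-coordinates satisfy 50 + 11 ≡ 0 (mod 61), so they are inverses. Their sum is ∞.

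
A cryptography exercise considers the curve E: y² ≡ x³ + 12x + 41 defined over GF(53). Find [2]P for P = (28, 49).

(13, 50)

tangent at (28, 49): λ = (3·28² + 12)/(2·49) ≡ 32/45. 45⁻¹ ≡ 33 (mod 53), so λ ≡ 32·33 ≡ 49.
  x = λ² - 28 - 28 = 2401 - 56 ≡ 13; y = λ·(28 - 13) - 49 ≡ 50. → (13, 50)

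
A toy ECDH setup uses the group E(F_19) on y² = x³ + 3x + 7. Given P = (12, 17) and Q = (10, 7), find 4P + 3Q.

(16, 3)

First 4P:
Double-and-add on 4 = (100)₂. Start with P = (12, 17) for the leading 1-bit.
double: tangent at (12, 17): λ = (3·12² + 3)/(2·17) ≡ 17/15. 15⁻¹ ≡ 14 (mod 19) since 15·14 = 210 ≡ 1, so λ ≡ 17·14 ≡ 10.
  x = λ² - 12 - 12 = 100 - 24 ≡ 0; y = λ·(12 - 0) - 17 ≡ 8. → (0, 8)
double: tangent at (0, 8): λ = (3·0² + 3)/(2·8) ≡ 3/16. 16⁻¹ ≡ 6 (mod 19), so λ ≡ 3·6 ≡ 18.
  x = λ² - 0 - 0 = 324 - 0 ≡ 1; y = λ·(0 - 1) - 8 ≡ 12. → (1, 12)
4P = (1, 12).
Next 3Q:
Repeated addition: build up to 3Q.
2Q: tangent at (10, 7): λ = (3·10² + 3)/(2·7) ≡ 18/14. 14⁻¹ ≡ 15 (mod 19) since 14·15 = 210 ≡ 1, so λ ≡ 18·15 ≡ 4.
  x = λ² - 10 - 10 = 16 - 20 ≡ 15; y = λ·(10 - 15) - 7 ≡ 11. → (15, 11)
3Q: (15, 11) + (10, 7). λ = (7 - 11)/(10 - 15) ≡ 15/14 mod 19. 14⁻¹ ≡ 15 (mod 19), so λ ≡ 16.
  x = λ² - 15 - 10 = 256 - 25 ≡ 3; y = λ·(15 - 3) - 11 ≡ 10. → (3, 10)
3Q = (3, 10).
Finally 4P + 3Q:
(1, 12) + (3, 10). λ = (10 - 12)/(3 - 1) ≡ 17/2 mod 19. 2⁻¹ ≡ 10 (mod 19) since 2·10 = 20 ≡ 1, so λ ≡ 18.
  x = λ² - 1 - 3 = 324 - 4 ≡ 16; y = λ·(1 - 16) - 12 ≡ 3. → (16, 3)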